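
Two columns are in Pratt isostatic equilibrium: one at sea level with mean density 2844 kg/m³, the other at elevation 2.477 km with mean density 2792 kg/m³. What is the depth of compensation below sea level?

ρ_ref D = ρ (D + h) → D (ρ_ref − ρ) = ρ h.
D = ρ h/(ρ_ref − ρ) = 2792 × 2.477 km/(2844 − 2792) = 133 km.

133 km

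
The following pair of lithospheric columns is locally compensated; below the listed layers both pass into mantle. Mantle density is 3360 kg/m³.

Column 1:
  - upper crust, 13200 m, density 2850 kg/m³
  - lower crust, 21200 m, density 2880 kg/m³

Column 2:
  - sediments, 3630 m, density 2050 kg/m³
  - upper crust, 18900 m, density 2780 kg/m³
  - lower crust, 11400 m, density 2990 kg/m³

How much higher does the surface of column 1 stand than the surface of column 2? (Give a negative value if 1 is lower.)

−901 m

For any compensation level in the mantle, the mantle terms cancel and isostasy reduces to e = (Σt_1 − Σt_2) − (Σ(ρt)_1 − Σ(ρt)_2) / ρ_m.
Σt_1 = 34400 m; Σt_2 = 33930 m; Σ(ρt)_1 = 98676000; Σ(ρt)_2 = 94069500 (in m·kg/m³).
e = (34400 − 33930) − (98676000 − 94069500) / 3360 = −901 m.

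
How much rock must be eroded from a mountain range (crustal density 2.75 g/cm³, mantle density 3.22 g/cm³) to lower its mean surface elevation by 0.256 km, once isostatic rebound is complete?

Net drop Δ = e − u = e − e ρ_c/ρ_m = e (ρ_m − ρ_c)/ρ_m.
e = Δ ρ_m/(ρ_m − ρ_c) = 0.256 km × 3.22/0.47 = 1.75 km.

1.75 km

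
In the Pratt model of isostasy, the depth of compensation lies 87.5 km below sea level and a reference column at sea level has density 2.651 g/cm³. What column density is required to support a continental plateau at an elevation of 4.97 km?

2.51 g/cm³

Pratt balance: ρ_ref D = ρ (D + h).
ρ = ρ_ref D/(D + h) = 2.651 × 87.5 km/(87.5 km + 4.97 km) = 2.51 g/cm³.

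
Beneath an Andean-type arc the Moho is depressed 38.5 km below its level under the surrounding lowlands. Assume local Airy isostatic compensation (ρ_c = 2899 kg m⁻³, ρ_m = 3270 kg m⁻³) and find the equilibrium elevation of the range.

For local isostatic compensation: ρ_c h = (ρ_m − ρ_c) r.
h = r (ρ_m − ρ_c) / ρ_c = 38.5 km × (3270 − 2899) / 2899 = 4.93 km.

4.93 km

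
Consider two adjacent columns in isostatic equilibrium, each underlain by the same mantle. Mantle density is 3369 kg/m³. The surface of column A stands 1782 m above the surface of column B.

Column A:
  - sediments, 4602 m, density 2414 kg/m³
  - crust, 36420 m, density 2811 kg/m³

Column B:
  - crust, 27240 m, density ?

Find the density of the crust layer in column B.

Take the compensation level at the base of the deeper column (depth z_c below the surface of column A) and equate Σ ρ_i t_i down to z_c; mantle fills any gap and the z_c terms cancel.
Column A: 4602×2414 + 36420×2811 + (z_c − 41022)×3369
Column B: 1782×0 + 27240×ρ + (z_c − 1782 − 27240)×3369
The z_c×3369 term appears on both sides and cancels. Collect the known terms of each column as K = Σ(ρt)_known − 3369 × (depth of known layers): K_A = 113485848 − 3369×41022 = −24717270; K_B = 0 − 3369×(1782 + 27240) = −97775118.
Balance: K_A = K_B + 27240×ρ, so ρ = (K_A − K_B)/27240 = 73057800/27240 = 2680 kg/m³.

2680 kg/m³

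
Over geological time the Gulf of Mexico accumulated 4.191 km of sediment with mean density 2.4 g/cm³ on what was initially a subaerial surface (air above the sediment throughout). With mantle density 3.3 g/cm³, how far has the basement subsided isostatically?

3.05 km

Subaerial load: s = t ρ_sed / ρ_m = 4.191 km × 2.4/3.3 = 3.05 km.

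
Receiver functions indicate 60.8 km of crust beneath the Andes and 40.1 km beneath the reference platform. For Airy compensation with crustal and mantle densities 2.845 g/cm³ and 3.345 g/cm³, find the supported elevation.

Excess crust Δ = 60.8 km − 40.1 km = 20.7 km, split between elevation h and root r with h + r = Δ.
Airy balance ρ_c h = (ρ_m − ρ_c) r gives r = h ρ_c/(ρ_m − ρ_c), so h (1 + ρ_c/(ρ_m − ρ_c)) = Δ, i.e. h = Δ (ρ_m − ρ_c)/ρ_m.
h = 20.7 km × 0.5/3.345 = 3.09 km.

3.09 km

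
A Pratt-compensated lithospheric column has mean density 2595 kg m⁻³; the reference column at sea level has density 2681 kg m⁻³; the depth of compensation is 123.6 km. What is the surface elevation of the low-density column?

4.1 km

ρ_ref D = ρ (D + h) → h = D (ρ_ref − ρ)/ρ.
h = 123.6 km × (2681 − 2595)/2595 = 4.1 km.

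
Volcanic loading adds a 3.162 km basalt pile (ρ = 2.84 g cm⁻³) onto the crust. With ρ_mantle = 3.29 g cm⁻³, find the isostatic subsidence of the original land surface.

2.73 km

Subaerial loading: s = t ρ_load / ρ_m.
s = 3.162 km × 2.84/3.29 = 2.73 km.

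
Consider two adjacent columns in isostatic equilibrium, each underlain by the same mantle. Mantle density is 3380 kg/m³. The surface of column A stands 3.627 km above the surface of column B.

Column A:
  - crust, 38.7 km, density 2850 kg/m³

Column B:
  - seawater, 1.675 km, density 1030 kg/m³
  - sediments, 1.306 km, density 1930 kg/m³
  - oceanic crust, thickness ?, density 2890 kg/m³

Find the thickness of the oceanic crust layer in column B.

4.94 km

Take the compensation level at the base of the deeper column (depth z_c below the surface of column A) and equate Σ ρ_i t_i down to z_c; mantle fills any gap and the z_c terms cancel.
Column A: 38.7×2850 + (z_c − 38.7)×3380
Column B: 3.627×0 + 1.675×1030 + 1.306×1930 + x×2890 + (z_c − 3.627 − 2.981 − x)×3380
The z_c×3380 term appears on both sides and cancels. Collect the known terms of each column as K = Σ(ρt)_known − 3380 × (depth of known layers): K_A = 110295 − 3380×38.7 = −20511; K_B = 4245.83 − 3380×(3.627 + 2.981) = −18089.21.
Balance: K_A = K_B − x×(3380 − 2890), so x = (K_B − K_A)/(3380 − 2890) = 2421.79/490 = 4.94 km.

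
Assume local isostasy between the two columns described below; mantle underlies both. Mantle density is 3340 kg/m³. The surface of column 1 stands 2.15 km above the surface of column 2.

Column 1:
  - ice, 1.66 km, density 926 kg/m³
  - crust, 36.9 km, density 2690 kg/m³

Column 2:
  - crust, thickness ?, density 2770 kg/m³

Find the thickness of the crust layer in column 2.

Take the compensation level at the base of the deeper column (depth z_c below the surface of column 1) and equate Σ ρ_i t_i down to z_c; mantle fills any gap and the z_c terms cancel.
Column 1: 1.66×926 + 36.9×2690 + (z_c − 38.56)×3340
Column 2: 2.15×0 + x×2770 + (z_c − 2.15 − 0 − x)×3340
The z_c×3340 term appears on both sides and cancels. Collect the known terms of each column as K = Σ(ρt)_known − 3340 × (depth of known layers): K_1 = 100798.16 − 3340×38.56 = −27992.24; K_2 = 0 − 3340×(2.15 + 0) = −7181.
Balance: K_1 = K_2 − x×(3340 − 2770), so x = (K_2 − K_1)/(3340 − 2770) = 20811.2/570 = 36.5 km.

36.5 km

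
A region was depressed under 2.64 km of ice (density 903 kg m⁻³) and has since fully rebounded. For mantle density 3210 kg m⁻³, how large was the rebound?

Removing the load lets mantle flow back in; uplift u satisfies ρ_ice t = ρ_m u.
u = t ρ_ice/ρ_m = 2.64 km × 903/3210 = 0.743 km.

0.743 km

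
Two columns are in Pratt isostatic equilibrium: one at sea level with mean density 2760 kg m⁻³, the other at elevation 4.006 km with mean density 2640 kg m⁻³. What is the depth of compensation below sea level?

ρ_ref D = ρ (D + h) → D (ρ_ref − ρ) = ρ h.
D = ρ h/(ρ_ref − ρ) = 2640 × 4.006 km/(2760 − 2640) = 88.1 km.

88.1 km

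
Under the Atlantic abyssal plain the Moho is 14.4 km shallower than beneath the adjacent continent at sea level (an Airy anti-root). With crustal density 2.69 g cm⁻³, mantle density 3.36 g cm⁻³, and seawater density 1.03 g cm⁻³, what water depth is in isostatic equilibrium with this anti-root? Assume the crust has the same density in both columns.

Replacing a thickness d of crust by seawater at the top must be balanced by replacing crust with mantle at the base: d (ρ_c − ρ_w) = a (ρ_m − ρ_c).
d = a (ρ_m − ρ_c)/(ρ_c − ρ_w) = 14.4 km × 0.67/1.66 = 5.81 km.

5.81 km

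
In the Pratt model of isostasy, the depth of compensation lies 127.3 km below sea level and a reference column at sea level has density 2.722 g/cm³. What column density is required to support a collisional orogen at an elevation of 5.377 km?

Pratt balance: ρ_ref D = ρ (D + h).
ρ = ρ_ref D/(D + h) = 2.722 × 127.3 km/(127.3 km + 5.377 km) = 2.61 g/cm³.

2.61 g/cm³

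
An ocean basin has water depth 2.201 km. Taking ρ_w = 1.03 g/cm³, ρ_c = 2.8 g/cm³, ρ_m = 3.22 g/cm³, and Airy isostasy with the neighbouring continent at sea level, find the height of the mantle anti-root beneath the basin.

9.28 km

For local isostatic compensation: replacing crust with seawater at the top is compensated by replacing crust with mantle at the base: d (ρ_c − ρ_w) = a (ρ_m − ρ_c).
a = d (ρ_c − ρ_w)/(ρ_m − ρ_c) = 2.201 km × 1.77/0.42 = 9.28 km.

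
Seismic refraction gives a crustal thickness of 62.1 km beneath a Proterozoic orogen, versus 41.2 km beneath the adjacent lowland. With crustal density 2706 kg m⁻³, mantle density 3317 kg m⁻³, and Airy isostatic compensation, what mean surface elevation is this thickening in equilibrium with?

3.85 km

Excess crust Δ = 62.1 km − 41.2 km = 20.9 km, split between elevation h and root r with h + r = Δ.
Airy balance ρ_c h = (ρ_m − ρ_c) r gives r = h ρ_c/(ρ_m − ρ_c), so h (1 + ρ_c/(ρ_m − ρ_c)) = Δ, i.e. h = Δ (ρ_m − ρ_c)/ρ_m.
h = 20.9 km × 611/3317 = 3.85 km.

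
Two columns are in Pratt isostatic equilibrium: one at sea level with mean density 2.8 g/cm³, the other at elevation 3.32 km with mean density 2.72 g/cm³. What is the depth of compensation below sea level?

ρ_ref D = ρ (D + h) → D (ρ_ref − ρ) = ρ h.
D = ρ h/(ρ_ref − ρ) = 2.72 × 3.32 km/(2.8 − 2.72) = 113 km.

113 km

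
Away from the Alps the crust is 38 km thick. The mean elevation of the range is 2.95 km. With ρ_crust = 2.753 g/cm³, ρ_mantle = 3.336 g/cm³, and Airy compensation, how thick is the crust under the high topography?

54.9 km

Root depth r = h ρ_c / (ρ_m − ρ_c) = 2.95 km × 2.753 / 0.583 = 13.93 km.
Total thickness = T + h + r = 38 km + 2.95 km + 13.93 km = 54.9 km.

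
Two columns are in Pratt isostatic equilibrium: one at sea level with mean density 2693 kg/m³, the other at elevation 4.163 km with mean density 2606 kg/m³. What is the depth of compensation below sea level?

125 km

ρ_ref D = ρ (D + h) → D (ρ_ref − ρ) = ρ h.
D = ρ h/(ρ_ref − ρ) = 2606 × 4.163 km/(2693 − 2606) = 125 km.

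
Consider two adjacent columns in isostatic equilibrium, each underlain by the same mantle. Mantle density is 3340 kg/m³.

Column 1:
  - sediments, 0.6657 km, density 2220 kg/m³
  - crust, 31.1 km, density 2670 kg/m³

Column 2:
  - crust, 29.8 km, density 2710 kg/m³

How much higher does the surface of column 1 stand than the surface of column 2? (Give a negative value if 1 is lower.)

0.841 km

For any compensation level in the mantle, the mantle terms cancel and isostasy reduces to e = (Σt_1 − Σt_2) − (Σ(ρt)_1 − Σ(ρt)_2) / ρ_m.
Σt_1 = 31.7657 km; Σt_2 = 29.8 km; Σ(ρt)_1 = 84514.854; Σ(ρt)_2 = 80758 (in km·kg/m³).
e = (31.7657 − 29.8) − (84514.854 − 80758) / 3340 = 0.841 km.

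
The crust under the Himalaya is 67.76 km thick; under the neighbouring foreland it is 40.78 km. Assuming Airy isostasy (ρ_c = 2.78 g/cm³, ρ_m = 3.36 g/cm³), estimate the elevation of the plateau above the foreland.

4.66 km

Excess crust Δ = 67.76 km − 40.78 km = 26.98 km, split between elevation h and root r with h + r = Δ.
Airy balance ρ_c h = (ρ_m − ρ_c) r gives r = h ρ_c/(ρ_m − ρ_c), so h (1 + ρ_c/(ρ_m − ρ_c)) = Δ, i.e. h = Δ (ρ_m − ρ_c)/ρ_m.
h = 26.98 km × 0.58/3.36 = 4.66 km.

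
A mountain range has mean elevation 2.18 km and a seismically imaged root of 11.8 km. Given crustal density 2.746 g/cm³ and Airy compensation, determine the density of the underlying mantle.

3.25 g/cm³

Airy balance: ρ_c h = (ρ_m − ρ_c) r → ρ_m = ρ_c (1 + h/r).
ρ_m = 2.746 × (1 + 2.18 km/11.8 km) = 3.25 g/cm³.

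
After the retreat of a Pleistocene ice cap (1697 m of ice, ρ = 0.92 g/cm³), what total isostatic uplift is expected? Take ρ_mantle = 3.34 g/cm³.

467 m

Removing the load lets mantle flow back in; uplift u satisfies ρ_ice t = ρ_m u.
u = t ρ_ice/ρ_m = 1697 m × 0.92/3.34 = 467 m.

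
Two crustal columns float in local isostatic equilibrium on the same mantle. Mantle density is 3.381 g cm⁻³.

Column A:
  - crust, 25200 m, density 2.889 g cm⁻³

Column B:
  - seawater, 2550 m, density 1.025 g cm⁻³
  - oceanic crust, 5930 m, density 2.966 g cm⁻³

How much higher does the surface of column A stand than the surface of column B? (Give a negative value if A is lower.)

1160 m

For any compensation level in the mantle, the mantle terms cancel and isostasy reduces to e = (Σt_A − Σt_B) − (Σ(ρt)_A − Σ(ρt)_B) / ρ_m.
Σt_A = 25200 m; Σt_B = 8480 m; Σ(ρt)_A = 72802.8; Σ(ρt)_B = 20202.13 (in m·g cm⁻³).
e = (25200 − 8480) − (72802.8 − 20202.13) / 3.381 = 1160 m.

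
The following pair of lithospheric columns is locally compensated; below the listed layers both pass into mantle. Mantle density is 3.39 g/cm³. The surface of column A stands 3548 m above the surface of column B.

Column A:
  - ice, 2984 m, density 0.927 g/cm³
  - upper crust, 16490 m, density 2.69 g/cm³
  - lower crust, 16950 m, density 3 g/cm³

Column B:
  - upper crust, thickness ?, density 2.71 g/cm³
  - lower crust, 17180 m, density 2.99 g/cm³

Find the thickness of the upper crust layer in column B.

9710 m

Take the compensation level at the base of the deeper column (depth z_c below the surface of column A) and equate Σ ρ_i t_i down to z_c; mantle fills any gap and the z_c terms cancel.
Column A: 2984×0.927 + 16490×2.69 + 16950×3 + (z_c − 36424)×3.39
Column B: 3548×0 + x×2.71 + 17180×2.99 + (z_c − 3548 − 17180 − x)×3.39
The z_c×3.39 term appears on both sides and cancels. Collect the known terms of each column as K = Σ(ρt)_known − 3.39 × (depth of known layers): K_A = 97974.268 − 3.39×36424 = −25503.092; K_B = 51368.2 − 3.39×(3548 + 17180) = −18899.72.
Balance: K_A = K_B − x×(3.39 − 2.71), so x = (K_B − K_A)/(3.39 − 2.71) = 6603.37/0.68 = 9710 m.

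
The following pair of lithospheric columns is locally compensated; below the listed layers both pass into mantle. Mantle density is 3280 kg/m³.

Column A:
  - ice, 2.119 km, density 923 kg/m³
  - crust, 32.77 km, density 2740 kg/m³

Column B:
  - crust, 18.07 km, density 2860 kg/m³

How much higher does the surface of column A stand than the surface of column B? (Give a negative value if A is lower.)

For any compensation level in the mantle, the mantle terms cancel and isostasy reduces to e = (Σt_A − Σt_B) − (Σ(ρt)_A − Σ(ρt)_B) / ρ_m.
Σt_A = 34.889 km; Σt_B = 18.07 km; Σ(ρt)_A = 91745.637; Σ(ρt)_B = 51680.2 (in km·kg/m³).
e = (34.889 − 18.07) − (91745.637 − 51680.2) / 3280 = 4.6 km.

4.6 km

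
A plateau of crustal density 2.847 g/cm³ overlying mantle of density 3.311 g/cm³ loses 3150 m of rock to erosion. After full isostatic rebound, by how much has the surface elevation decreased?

Rebound u = e ρ_c/ρ_m = 3150 m × 2.847/3.311 = 2709 m.
Net surface drop = e − u = 3150 m − 2709 m = e (ρ_m − ρ_c)/ρ_m = 441 m.

441 m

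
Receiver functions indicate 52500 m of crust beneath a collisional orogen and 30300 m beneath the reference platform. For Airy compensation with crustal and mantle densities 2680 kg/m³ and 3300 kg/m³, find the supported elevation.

4170 m

Excess crust Δ = 52500 m − 30300 m = 22200 m, split between elevation h and root r with h + r = Δ.
Airy balance ρ_c h = (ρ_m − ρ_c) r gives r = h ρ_c/(ρ_m − ρ_c), so h (1 + ρ_c/(ρ_m − ρ_c)) = Δ, i.e. h = Δ (ρ_m − ρ_c)/ρ_m.
h = 22200 m × 620/3300 = 4170 m.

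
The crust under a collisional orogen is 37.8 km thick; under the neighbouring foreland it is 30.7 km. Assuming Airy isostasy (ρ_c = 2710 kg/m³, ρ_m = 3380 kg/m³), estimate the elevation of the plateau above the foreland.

Excess crust Δ = 37.8 km − 30.7 km = 7.1 km, split between elevation h and root r with h + r = Δ.
Airy balance ρ_c h = (ρ_m − ρ_c) r gives r = h ρ_c/(ρ_m − ρ_c), so h (1 + ρ_c/(ρ_m − ρ_c)) = Δ, i.e. h = Δ (ρ_m − ρ_c)/ρ_m.
h = 7.1 km × 670/3380 = 1.41 km.

1.41 km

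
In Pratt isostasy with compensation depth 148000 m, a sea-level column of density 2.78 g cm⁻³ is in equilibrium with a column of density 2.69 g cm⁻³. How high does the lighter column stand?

4950 m

ρ_ref D = ρ (D + h) → h = D (ρ_ref − ρ)/ρ.
h = 148000 m × (2.78 − 2.69)/2.69 = 4950 m.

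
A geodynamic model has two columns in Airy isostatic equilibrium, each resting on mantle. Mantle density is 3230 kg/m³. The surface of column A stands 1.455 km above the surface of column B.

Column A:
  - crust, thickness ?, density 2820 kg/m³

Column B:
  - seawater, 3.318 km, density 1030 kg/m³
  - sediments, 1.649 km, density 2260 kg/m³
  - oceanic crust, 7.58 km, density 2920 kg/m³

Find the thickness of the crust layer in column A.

Take the compensation level at the base of the deeper column (depth z_c below the surface of column A) and equate Σ ρ_i t_i down to z_c; mantle fills any gap and the z_c terms cancel.
Column A: x×2820 + (z_c − 0 − x)×3230
Column B: 1.455×0 + 3.318×1030 + 1.649×2260 + 7.58×2920 + (z_c − 1.455 − 12.547)×3230
The z_c×3230 term appears on both sides and cancels. Collect the known terms of each column as K = Σ(ρt)_known − 3230 × (depth of known layers): K_A = 0 − 3230×0 = 0; K_B = 29277.88 − 3230×(1.455 + 12.547) = −15948.58.
Balance: K_A − x×(3230 − 2820) = K_B, so x = (K_A − K_B)/(3230 − 2820) = 15948.6/410 = 38.9 km.

38.9 km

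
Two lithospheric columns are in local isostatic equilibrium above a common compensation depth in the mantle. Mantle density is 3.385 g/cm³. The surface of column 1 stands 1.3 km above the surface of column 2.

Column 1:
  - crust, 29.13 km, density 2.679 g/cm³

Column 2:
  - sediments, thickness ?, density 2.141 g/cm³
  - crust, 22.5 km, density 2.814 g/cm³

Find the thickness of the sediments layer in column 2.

Take the compensation level at the base of the deeper column (depth z_c below the surface of column 1) and equate Σ ρ_i t_i down to z_c; mantle fills any gap and the z_c terms cancel.
Column 1: 29.13×2.679 + (z_c − 29.13)×3.385
Column 2: 1.3×0 + x×2.141 + 22.5×2.814 + (z_c − 1.3 − 22.5 − x)×3.385
The z_c×3.385 term appears on both sides and cancels. Collect the known terms of each column as K = Σ(ρt)_known − 3.385 × (depth of known layers): K_1 = 78.03927 − 3.385×29.13 = −20.56578; K_2 = 63.315 − 3.385×(1.3 + 22.5) = −17.248.
Balance: K_1 = K_2 − x×(3.385 − 2.141), so x = (K_2 − K_1)/(3.385 − 2.141) = 3.31778/1.244 = 2.67 km.

2.67 km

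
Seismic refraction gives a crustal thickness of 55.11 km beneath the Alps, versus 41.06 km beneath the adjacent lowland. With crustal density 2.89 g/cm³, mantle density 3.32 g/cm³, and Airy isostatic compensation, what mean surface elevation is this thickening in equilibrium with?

1.82 km

Excess crust Δ = 55.11 km − 41.06 km = 14.05 km, split between elevation h and root r with h + r = Δ.
Airy balance ρ_c h = (ρ_m − ρ_c) r gives r = h ρ_c/(ρ_m − ρ_c), so h (1 + ρ_c/(ρ_m − ρ_c)) = Δ, i.e. h = Δ (ρ_m − ρ_c)/ρ_m.
h = 14.05 km × 0.43/3.32 = 1.82 km.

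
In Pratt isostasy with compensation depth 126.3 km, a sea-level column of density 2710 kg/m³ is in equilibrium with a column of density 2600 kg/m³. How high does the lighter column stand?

ρ_ref D = ρ (D + h) → h = D (ρ_ref − ρ)/ρ.
h = 126.3 km × (2710 − 2600)/2600 = 5.34 km.

5.34 km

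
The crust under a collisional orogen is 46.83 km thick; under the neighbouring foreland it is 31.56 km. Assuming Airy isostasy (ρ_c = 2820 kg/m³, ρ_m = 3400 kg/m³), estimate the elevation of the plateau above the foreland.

2.6 km

Excess crust Δ = 46.83 km − 31.56 km = 15.27 km, split between elevation h and root r with h + r = Δ.
Airy balance ρ_c h = (ρ_m − ρ_c) r gives r = h ρ_c/(ρ_m − ρ_c), so h (1 + ρ_c/(ρ_m − ρ_c)) = Δ, i.e. h = Δ (ρ_m − ρ_c)/ρ_m.
h = 15.27 km × 580/3400 = 2.6 km.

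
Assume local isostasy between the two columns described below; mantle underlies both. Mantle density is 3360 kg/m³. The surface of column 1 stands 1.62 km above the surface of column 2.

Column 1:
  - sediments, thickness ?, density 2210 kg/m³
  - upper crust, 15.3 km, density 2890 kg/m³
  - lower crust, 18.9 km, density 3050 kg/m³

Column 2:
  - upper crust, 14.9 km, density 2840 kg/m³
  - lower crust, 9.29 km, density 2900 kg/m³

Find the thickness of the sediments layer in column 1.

3.84 km

Take the compensation level at the base of the deeper column (depth z_c below the surface of column 1) and equate Σ ρ_i t_i down to z_c; mantle fills any gap and the z_c terms cancel.
Column 1: x×2210 + 15.3×2890 + 18.9×3050 + (z_c − 34.2 − x)×3360
Column 2: 1.62×0 + 14.9×2840 + 9.29×2900 + (z_c − 1.62 − 24.19)×3360
The z_c×3360 term appears on both sides and cancels. Collect the known terms of each column as K = Σ(ρt)_known − 3360 × (depth of known layers): K_1 = 101862 − 3360×34.2 = −13050; K_2 = 69257 − 3360×(1.62 + 24.19) = −17464.6.
Balance: K_1 − x×(3360 − 2210) = K_2, so x = (K_1 − K_2)/(3360 − 2210) = 4414.6/1150 = 3.84 km.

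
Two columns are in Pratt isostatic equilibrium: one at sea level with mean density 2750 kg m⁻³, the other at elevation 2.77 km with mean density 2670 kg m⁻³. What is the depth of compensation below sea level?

ρ_ref D = ρ (D + h) → D (ρ_ref − ρ) = ρ h.
D = ρ h/(ρ_ref − ρ) = 2670 × 2.77 km/(2750 − 2670) = 92.4 km.

92.4 km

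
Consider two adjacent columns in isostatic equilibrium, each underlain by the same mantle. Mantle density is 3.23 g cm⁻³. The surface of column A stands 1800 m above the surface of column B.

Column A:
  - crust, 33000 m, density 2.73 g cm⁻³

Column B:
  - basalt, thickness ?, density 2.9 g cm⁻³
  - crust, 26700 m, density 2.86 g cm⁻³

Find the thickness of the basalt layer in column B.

Take the compensation level at the base of the deeper column (depth z_c below the surface of column A) and equate Σ ρ_i t_i down to z_c; mantle fills any gap and the z_c terms cancel.
Column A: 33000×2.73 + (z_c − 33000)×3.23
Column B: 1800×0 + x×2.9 + 26700×2.86 + (z_c − 1800 − 26700 − x)×3.23
The z_c×3.23 term appears on both sides and cancels. Collect the known terms of each column as K = Σ(ρt)_known − 3.23 × (depth of known layers): K_A = 90090 − 3.23×33000 = −16500; K_B = 76362 − 3.23×(1800 + 26700) = −15693.
Balance: K_A = K_B − x×(3.23 − 2.9), so x = (K_B − K_A)/(3.23 − 2.9) = 807/0.33 = 2450 m.

2450 m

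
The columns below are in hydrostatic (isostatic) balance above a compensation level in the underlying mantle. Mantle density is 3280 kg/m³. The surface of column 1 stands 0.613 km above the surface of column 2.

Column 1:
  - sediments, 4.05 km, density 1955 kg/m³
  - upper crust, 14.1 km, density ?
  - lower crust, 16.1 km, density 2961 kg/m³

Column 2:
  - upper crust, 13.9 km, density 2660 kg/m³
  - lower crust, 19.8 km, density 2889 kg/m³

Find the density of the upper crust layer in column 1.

Take the compensation level at the base of the deeper column (depth z_c below the surface of column 1) and equate Σ ρ_i t_i down to z_c; mantle fills any gap and the z_c terms cancel.
Column 1: 4.05×1955 + 14.1×ρ + 16.1×2961 + (z_c − 34.25)×3280
Column 2: 0.613×0 + 13.9×2660 + 19.8×2889 + (z_c − 0.613 − 33.7)×3280
The z_c×3280 term appears on both sides and cancels. Collect the known terms of each column as K = Σ(ρt)_known − 3280 × (depth of known layers): K_1 = 55589.85 − 3280×34.25 = −56750.15; K_2 = 94176.2 − 3280×(0.613 + 33.7) = −18370.44.
Balance: K_1 + 14.1×ρ = K_2, so ρ = (K_2 − K_1)/14.1 = 38379.7/14.1 = 2720 kg/m³.

2720 kg/m³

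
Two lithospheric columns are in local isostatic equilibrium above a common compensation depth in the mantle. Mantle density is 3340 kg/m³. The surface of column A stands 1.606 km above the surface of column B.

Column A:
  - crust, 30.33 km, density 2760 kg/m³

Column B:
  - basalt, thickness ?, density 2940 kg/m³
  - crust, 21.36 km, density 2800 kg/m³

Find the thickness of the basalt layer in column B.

1.73 km

Take the compensation level at the base of the deeper column (depth z_c below the surface of column A) and equate Σ ρ_i t_i down to z_c; mantle fills any gap and the z_c terms cancel.
Column A: 30.33×2760 + (z_c − 30.33)×3340
Column B: 1.606×0 + x×2940 + 21.36×2800 + (z_c − 1.606 − 21.36 − x)×3340
The z_c×3340 term appears on both sides and cancels. Collect the known terms of each column as K = Σ(ρt)_known − 3340 × (depth of known layers): K_A = 83710.8 − 3340×30.33 = −17591.4; K_B = 59808 − 3340×(1.606 + 21.36) = −16898.44.
Balance: K_A = K_B − x×(3340 − 2940), so x = (K_B − K_A)/(3340 − 2940) = 692.96/400 = 1.73 km.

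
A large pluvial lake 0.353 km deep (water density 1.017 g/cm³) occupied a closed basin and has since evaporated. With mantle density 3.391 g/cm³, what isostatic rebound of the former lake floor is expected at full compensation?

0.106 km

u = d ρ_w/ρ_m = 0.353 km × 1.017/3.391 = 0.106 km.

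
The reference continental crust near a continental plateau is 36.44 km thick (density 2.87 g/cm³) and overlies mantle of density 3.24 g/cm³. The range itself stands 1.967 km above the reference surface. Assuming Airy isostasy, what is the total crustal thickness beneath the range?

53.7 km

Root depth r = h ρ_c / (ρ_m − ρ_c) = 1.967 km × 2.87 / 0.37 = 15.26 km.
Total thickness = T + h + r = 36.44 km + 1.967 km + 15.26 km = 53.7 km.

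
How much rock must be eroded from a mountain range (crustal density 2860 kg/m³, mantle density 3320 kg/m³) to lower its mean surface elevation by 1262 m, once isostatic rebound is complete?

Net drop Δ = e − u = e − e ρ_c/ρ_m = e (ρ_m − ρ_c)/ρ_m.
e = Δ ρ_m/(ρ_m − ρ_c) = 1262 m × 3320/460 = 9110 m.

9110 m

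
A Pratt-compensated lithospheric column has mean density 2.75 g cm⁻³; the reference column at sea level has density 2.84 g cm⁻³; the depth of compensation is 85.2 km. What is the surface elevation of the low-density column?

2.79 km

ρ_ref D = ρ (D + h) → h = D (ρ_ref − ρ)/ρ.
h = 85.2 km × (2.84 − 2.75)/2.75 = 2.79 km.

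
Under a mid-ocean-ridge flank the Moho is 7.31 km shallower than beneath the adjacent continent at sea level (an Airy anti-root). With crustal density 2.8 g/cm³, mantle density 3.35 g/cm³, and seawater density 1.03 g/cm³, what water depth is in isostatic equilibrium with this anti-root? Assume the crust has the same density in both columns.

Replacing a thickness d of crust by seawater at the top must be balanced by replacing crust with mantle at the base: d (ρ_c − ρ_w) = a (ρ_m − ρ_c).
d = a (ρ_m − ρ_c)/(ρ_c − ρ_w) = 7.31 km × 0.55/1.77 = 2.27 km.

2.27 km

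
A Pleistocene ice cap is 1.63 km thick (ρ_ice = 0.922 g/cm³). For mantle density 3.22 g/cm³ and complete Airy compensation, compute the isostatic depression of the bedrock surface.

0.467 km

In Airy isostatic equilibrium: the ice load ρ_ice t is balanced by mantle displaced below, ρ_m s.
s = t ρ_ice / ρ_m = 1.63 km × 0.922/3.22 = 0.467 km.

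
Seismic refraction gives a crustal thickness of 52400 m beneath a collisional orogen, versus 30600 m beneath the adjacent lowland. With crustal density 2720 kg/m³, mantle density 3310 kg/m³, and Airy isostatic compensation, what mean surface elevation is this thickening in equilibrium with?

3890 m

Excess crust Δ = 52400 m − 30600 m = 21800 m, split between elevation h and root r with h + r = Δ.
Airy balance ρ_c h = (ρ_m − ρ_c) r gives r = h ρ_c/(ρ_m − ρ_c), so h (1 + ρ_c/(ρ_m − ρ_c)) = Δ, i.e. h = Δ (ρ_m − ρ_c)/ρ_m.
h = 21800 m × 590/3310 = 3890 m.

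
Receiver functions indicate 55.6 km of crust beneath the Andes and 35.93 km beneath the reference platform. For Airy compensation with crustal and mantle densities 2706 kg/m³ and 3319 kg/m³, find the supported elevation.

3.63 km

Excess crust Δ = 55.6 km − 35.93 km = 19.67 km, split between elevation h and root r with h + r = Δ.
Airy balance ρ_c h = (ρ_m − ρ_c) r gives r = h ρ_c/(ρ_m − ρ_c), so h (1 + ρ_c/(ρ_m − ρ_c)) = Δ, i.e. h = Δ (ρ_m − ρ_c)/ρ_m.
h = 19.67 km × 613/3319 = 3.63 km.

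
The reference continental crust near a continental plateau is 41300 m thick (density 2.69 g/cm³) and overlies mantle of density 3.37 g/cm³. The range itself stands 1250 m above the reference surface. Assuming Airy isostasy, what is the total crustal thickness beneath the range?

47500 m

Root depth r = h ρ_c / (ρ_m − ρ_c) = 1250 m × 2.69 / 0.68 = 4945 m.
Total thickness = T + h + r = 41300 m + 1250 m + 4945 m = 47500 m.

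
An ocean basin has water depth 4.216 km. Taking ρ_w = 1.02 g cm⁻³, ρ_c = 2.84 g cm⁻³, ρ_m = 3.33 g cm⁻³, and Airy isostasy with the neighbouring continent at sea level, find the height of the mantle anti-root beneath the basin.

For local isostatic compensation: replacing crust with seawater at the top is compensated by replacing crust with mantle at the base: d (ρ_c − ρ_w) = a (ρ_m − ρ_c).
a = d (ρ_c − ρ_w)/(ρ_m − ρ_c) = 4.216 km × 1.82/0.49 = 15.7 km.

15.7 km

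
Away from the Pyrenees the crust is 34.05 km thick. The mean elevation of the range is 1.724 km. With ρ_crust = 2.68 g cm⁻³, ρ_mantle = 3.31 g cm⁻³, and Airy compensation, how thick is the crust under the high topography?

43.1 km

Root depth r = h ρ_c / (ρ_m − ρ_c) = 1.724 km × 2.68 / 0.63 = 7.334 km.
Total thickness = T + h + r = 34.05 km + 1.724 km + 7.334 km = 43.1 km.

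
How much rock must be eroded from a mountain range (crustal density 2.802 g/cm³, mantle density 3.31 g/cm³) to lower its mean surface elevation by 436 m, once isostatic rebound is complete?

2840 m

Net drop Δ = e − u = e − e ρ_c/ρ_m = e (ρ_m − ρ_c)/ρ_m.
e = Δ ρ_m/(ρ_m − ρ_c) = 436 m × 3.31/0.508 = 2840 m.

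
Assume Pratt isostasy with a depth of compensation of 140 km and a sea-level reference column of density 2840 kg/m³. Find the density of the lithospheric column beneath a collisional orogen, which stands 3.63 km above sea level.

Pratt balance: ρ_ref D = ρ (D + h).
ρ = ρ_ref D/(D + h) = 2840 × 140 km/(140 km + 3.63 km) = 2770 kg/m³.

2770 kg/m³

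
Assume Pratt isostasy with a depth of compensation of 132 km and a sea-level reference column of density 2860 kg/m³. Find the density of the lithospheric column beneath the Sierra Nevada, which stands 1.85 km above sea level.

Pratt balance: ρ_ref D = ρ (D + h).
ρ = ρ_ref D/(D + h) = 2860 × 132 km/(132 km + 1.85 km) = 2820 kg/m³.

2820 kg/m³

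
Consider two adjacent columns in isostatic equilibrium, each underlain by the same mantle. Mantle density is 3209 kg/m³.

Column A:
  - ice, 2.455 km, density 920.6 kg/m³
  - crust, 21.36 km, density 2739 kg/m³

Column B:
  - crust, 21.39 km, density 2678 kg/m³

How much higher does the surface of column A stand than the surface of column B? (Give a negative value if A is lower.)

For any compensation level in the mantle, the mantle terms cancel and isostasy reduces to e = (Σt_A − Σt_B) − (Σ(ρt)_A − Σ(ρt)_B) / ρ_m.
Σt_A = 23.815 km; Σt_B = 21.39 km; Σ(ρt)_A = 60765.113; Σ(ρt)_B = 57282.42 (in km·kg/m³).
e = (23.815 − 21.39) − (60765.113 − 57282.42) / 3209 = 1.34 km.

1.34 km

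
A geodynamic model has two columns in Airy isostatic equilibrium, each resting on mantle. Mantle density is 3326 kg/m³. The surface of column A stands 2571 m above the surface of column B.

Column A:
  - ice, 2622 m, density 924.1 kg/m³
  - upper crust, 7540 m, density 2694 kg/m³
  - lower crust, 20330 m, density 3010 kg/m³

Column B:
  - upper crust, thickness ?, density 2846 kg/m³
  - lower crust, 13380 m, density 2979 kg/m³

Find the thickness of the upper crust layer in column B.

Take the compensation level at the base of the deeper column (depth z_c below the surface of column A) and equate Σ ρ_i t_i down to z_c; mantle fills any gap and the z_c terms cancel.
Column A: 2622×924.1 + 7540×2694 + 20330×3010 + (z_c − 30492)×3326
Column B: 2571×0 + x×2846 + 13380×2979 + (z_c − 2571 − 13380 − x)×3326
The z_c×3326 term appears on both sides and cancels. Collect the known terms of each column as K = Σ(ρt)_known − 3326 × (depth of known layers): K_A = 83929050.2 − 3326×30492 = −17487341.8; K_B = 39859020 − 3326×(2571 + 13380) = −13194006.
Balance: K_A = K_B − x×(3326 − 2846), so x = (K_B − K_A)/(3326 − 2846) = 4293340/480 = 8940 m.

8940 m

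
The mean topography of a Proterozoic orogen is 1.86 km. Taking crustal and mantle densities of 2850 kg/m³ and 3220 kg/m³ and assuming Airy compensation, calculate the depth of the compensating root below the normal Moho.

Isostatic balance requires: the weight of the topography is balanced by the buoyancy of the root, ρ_c h = (ρ_m − ρ_c) r.
r = h · ρ_c / (ρ_m − ρ_c) = 1.86 km × 2850 / (3220 − 2850) = 14.3 km.

14.3 km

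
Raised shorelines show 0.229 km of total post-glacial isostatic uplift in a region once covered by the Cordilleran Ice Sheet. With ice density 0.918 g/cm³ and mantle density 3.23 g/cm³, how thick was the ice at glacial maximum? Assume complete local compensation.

u = t ρ_ice/ρ_m → t = u ρ_m/ρ_ice = 0.229 km × 3.23/0.918 = 0.806 km.

0.806 km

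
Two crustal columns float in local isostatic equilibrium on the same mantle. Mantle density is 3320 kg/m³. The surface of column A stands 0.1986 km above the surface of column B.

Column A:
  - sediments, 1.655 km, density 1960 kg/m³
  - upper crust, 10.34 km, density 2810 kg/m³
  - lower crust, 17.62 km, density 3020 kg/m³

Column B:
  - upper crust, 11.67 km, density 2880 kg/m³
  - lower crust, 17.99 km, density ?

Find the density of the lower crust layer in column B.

2930 kg/m³

Take the compensation level at the base of the deeper column (depth z_c below the surface of column A) and equate Σ ρ_i t_i down to z_c; mantle fills any gap and the z_c terms cancel.
Column A: 1.655×1960 + 10.34×2810 + 17.62×3020 + (z_c − 29.615)×3320
Column B: 0.1986×0 + 11.67×2880 + 17.99×ρ + (z_c − 0.1986 − 29.66)×3320
The z_c×3320 term appears on both sides and cancels. Collect the known terms of each column as K = Σ(ρt)_known − 3320 × (depth of known layers): K_A = 85511.6 − 3320×29.615 = −12810.2; K_B = 33609.6 − 3320×(0.1986 + 29.66) = −65520.952.
Balance: K_A = K_B + 17.99×ρ, so ρ = (K_A − K_B)/17.99 = 52710.8/17.99 = 2930 kg/m³.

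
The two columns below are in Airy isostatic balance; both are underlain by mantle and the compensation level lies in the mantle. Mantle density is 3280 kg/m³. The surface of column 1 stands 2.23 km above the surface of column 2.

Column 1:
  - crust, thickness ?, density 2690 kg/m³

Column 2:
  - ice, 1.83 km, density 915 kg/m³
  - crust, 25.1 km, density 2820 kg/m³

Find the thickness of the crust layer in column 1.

39.3 km

Take the compensation level at the base of the deeper column (depth z_c below the surface of column 1) and equate Σ ρ_i t_i down to z_c; mantle fills any gap and the z_c terms cancel.
Column 1: x×2690 + (z_c − 0 − x)×3280
Column 2: 2.23×0 + 1.83×915 + 25.1×2820 + (z_c − 2.23 − 26.93)×3280
The z_c×3280 term appears on both sides and cancels. Collect the known terms of each column as K = Σ(ρt)_known − 3280 × (depth of known layers): K_1 = 0 − 3280×0 = 0; K_2 = 72456.45 − 3280×(2.23 + 26.93) = −23188.35.
Balance: K_1 − x×(3280 − 2690) = K_2, so x = (K_1 − K_2)/(3280 − 2690) = 23188.4/590 = 39.3 km.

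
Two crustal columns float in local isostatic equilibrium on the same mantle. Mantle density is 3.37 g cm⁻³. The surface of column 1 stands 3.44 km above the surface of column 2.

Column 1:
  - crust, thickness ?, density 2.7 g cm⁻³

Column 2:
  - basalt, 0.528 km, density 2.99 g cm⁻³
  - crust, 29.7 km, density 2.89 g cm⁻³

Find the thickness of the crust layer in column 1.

Take the compensation level at the base of the deeper column (depth z_c below the surface of column 1) and equate Σ ρ_i t_i down to z_c; mantle fills any gap and the z_c terms cancel.
Column 1: x×2.7 + (z_c − 0 − x)×3.37
Column 2: 3.44×0 + 0.528×2.99 + 29.7×2.89 + (z_c − 3.44 − 30.228)×3.37
The z_c×3.37 term appears on both sides and cancels. Collect the known terms of each column as K = Σ(ρt)_known − 3.37 × (depth of known layers): K_1 = 0 − 3.37×0 = 0; K_2 = 87.41172 − 3.37×(3.44 + 30.228) = −26.04944.
Balance: K_1 − x×(3.37 − 2.7) = K_2, so x = (K_1 − K_2)/(3.37 − 2.7) = 26.0494/0.67 = 38.9 km.

38.9 km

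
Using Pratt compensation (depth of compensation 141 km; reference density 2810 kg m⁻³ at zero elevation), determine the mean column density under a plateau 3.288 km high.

Pratt balance: ρ_ref D = ρ (D + h).
ρ = ρ_ref D/(D + h) = 2810 × 141 km/(141 km + 3.288 km) = 2750 kg m⁻³.

2750 kg m⁻³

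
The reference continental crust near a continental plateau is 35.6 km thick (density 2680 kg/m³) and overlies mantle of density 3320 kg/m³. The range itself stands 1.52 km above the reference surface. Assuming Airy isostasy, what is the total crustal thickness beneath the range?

Root depth r = h ρ_c / (ρ_m − ρ_c) = 1.52 km × 2680 / 640 = 6.365 km.
Total thickness = T + h + r = 35.6 km + 1.52 km + 6.365 km = 43.5 km.

43.5 km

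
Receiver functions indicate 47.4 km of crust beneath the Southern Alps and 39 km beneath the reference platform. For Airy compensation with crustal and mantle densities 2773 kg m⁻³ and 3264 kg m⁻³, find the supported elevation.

Excess crust Δ = 47.4 km − 39 km = 8.4 km, split between elevation h and root r with h + r = Δ.
Airy balance ρ_c h = (ρ_m − ρ_c) r gives r = h ρ_c/(ρ_m − ρ_c), so h (1 + ρ_c/(ρ_m − ρ_c)) = Δ, i.e. h = Δ (ρ_m − ρ_c)/ρ_m.
h = 8.4 km × 491/3264 = 1.26 km.

1.26 km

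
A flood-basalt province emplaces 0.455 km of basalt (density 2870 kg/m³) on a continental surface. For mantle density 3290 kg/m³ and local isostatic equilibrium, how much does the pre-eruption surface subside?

Subaerial loading: s = t ρ_load / ρ_m.
s = 0.455 km × 2870/3290 = 0.397 km.

0.397 km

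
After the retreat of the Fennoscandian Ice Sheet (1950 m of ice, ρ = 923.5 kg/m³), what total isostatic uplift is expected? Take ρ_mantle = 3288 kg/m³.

548 m

Removing the load lets mantle flow back in; uplift u satisfies ρ_ice t = ρ_m u.
u = t ρ_ice/ρ_m = 1950 m × 923.5/3288 = 548 m.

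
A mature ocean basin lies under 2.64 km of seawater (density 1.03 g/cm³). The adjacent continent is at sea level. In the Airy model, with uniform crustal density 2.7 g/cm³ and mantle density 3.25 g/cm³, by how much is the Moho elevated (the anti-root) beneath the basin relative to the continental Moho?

In Airy isostatic equilibrium: replacing crust with seawater at the top is compensated by replacing crust with mantle at the base: d (ρ_c − ρ_w) = a (ρ_m − ρ_c).
a = d (ρ_c − ρ_w)/(ρ_m − ρ_c) = 2.64 km × 1.67/0.55 = 8.02 km.

8.02 km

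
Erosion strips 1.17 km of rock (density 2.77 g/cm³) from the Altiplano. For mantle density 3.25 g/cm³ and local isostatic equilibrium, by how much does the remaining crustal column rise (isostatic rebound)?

0.997 km

Unloading: uplift u = e ρ_c/ρ_m = 1.17 km × 2.77/3.25 = 0.997 km.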